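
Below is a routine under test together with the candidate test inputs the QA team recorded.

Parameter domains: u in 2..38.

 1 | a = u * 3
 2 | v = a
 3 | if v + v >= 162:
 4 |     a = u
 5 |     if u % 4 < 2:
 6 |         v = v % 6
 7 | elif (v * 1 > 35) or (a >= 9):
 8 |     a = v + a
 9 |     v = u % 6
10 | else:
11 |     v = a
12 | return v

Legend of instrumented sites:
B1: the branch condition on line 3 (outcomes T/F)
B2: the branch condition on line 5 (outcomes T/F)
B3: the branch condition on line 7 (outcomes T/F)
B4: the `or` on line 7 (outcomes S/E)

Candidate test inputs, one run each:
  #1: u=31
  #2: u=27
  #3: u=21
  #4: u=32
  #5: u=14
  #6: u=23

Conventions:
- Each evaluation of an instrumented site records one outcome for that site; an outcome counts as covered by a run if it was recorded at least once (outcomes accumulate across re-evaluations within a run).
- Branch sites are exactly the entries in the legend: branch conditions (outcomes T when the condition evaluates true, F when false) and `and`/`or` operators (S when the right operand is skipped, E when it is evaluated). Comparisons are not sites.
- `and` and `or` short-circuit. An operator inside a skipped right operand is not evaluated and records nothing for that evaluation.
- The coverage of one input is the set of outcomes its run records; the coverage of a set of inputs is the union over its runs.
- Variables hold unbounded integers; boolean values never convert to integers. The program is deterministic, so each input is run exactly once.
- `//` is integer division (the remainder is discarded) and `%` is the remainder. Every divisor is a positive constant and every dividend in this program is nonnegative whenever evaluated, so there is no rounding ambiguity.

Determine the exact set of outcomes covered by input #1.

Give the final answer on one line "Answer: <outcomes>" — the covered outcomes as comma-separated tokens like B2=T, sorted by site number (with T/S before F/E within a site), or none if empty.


Running input #1 (u=31), event by event:
  B1->T, B2->F
collecting distinct outcomes: B1=T, B2=F
Answer: B1=T, B2=F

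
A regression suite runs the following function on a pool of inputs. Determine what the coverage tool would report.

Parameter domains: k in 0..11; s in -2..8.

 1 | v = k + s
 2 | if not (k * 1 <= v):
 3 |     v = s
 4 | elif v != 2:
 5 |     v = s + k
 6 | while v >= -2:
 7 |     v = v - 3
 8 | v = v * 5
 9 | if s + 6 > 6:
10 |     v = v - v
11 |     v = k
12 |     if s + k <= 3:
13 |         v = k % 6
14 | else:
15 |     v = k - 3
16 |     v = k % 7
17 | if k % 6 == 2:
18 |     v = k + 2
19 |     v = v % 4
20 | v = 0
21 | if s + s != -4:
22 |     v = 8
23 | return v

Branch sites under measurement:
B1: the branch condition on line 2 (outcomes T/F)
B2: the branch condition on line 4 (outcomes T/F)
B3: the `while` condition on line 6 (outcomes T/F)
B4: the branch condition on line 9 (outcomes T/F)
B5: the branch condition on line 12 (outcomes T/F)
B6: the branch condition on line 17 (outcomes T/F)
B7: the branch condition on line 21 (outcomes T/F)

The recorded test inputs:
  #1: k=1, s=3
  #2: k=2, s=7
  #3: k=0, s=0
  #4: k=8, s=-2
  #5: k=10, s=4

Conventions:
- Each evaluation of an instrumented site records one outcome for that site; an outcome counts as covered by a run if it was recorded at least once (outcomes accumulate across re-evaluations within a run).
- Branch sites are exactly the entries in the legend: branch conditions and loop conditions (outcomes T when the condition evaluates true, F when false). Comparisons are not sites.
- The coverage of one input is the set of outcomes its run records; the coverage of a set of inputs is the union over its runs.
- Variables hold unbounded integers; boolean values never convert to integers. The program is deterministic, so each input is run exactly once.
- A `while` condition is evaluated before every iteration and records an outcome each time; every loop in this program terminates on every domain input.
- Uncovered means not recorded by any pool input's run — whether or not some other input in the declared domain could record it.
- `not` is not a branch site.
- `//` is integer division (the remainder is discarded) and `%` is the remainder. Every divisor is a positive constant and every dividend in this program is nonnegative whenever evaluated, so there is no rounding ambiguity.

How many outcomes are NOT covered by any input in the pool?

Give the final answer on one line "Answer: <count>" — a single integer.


input #1, k=1, s=3: events B1->F, B2->T, B3->T, B3->T, B3->T, B3->F, B4->T, B5->F, B6->F, B7->T; outcomes B1=F, B2=T, B3=T, B3=F, B4=T, B5=F, B6=F, B7=T
input #2, k=2, s=7: events B1->F, B2->T, B3->T, B3->T, B3->T, B3->T, B3->F, B4->T, B5->F, B6->T, B7->T; outcomes B1=F, B2=T, B3=T, B3=F, B4=T, B5=F, B6=T, B7=T
input #3, k=0, s=0: events B1->F, B2->T, B3->T, B3->F, B4->F, B6->F, B7->T; outcomes B1=F, B2=T, B3=T, B3=F, B4=F, B6=F, B7=T
input #4, k=8, s=-2: events B1->T, B3->T, B3->F, B4->F, B6->T, B7->F; outcomes B1=T, B3=T, B3=F, B4=F, B6=T, B7=F
input #5, k=10, s=4: events B1->F, B2->T, B3->T, B3->T, B3->T, B3->T, B3->T, B3->T, B3->F, B4->T, B5->F, B6->F, B7->T; outcomes B1=F, B2=T, B3=T, B3=F, B4=T, B5=F, B6=F, B7=T
union over the pool: B1=T, B1=F, B2=T, B3=T, B3=F, B4=T, B4=F, B5=F, B6=T, B6=F, B7=T, B7=F
uncovered (2 of 14): B2=F, B5=T
Answer: 2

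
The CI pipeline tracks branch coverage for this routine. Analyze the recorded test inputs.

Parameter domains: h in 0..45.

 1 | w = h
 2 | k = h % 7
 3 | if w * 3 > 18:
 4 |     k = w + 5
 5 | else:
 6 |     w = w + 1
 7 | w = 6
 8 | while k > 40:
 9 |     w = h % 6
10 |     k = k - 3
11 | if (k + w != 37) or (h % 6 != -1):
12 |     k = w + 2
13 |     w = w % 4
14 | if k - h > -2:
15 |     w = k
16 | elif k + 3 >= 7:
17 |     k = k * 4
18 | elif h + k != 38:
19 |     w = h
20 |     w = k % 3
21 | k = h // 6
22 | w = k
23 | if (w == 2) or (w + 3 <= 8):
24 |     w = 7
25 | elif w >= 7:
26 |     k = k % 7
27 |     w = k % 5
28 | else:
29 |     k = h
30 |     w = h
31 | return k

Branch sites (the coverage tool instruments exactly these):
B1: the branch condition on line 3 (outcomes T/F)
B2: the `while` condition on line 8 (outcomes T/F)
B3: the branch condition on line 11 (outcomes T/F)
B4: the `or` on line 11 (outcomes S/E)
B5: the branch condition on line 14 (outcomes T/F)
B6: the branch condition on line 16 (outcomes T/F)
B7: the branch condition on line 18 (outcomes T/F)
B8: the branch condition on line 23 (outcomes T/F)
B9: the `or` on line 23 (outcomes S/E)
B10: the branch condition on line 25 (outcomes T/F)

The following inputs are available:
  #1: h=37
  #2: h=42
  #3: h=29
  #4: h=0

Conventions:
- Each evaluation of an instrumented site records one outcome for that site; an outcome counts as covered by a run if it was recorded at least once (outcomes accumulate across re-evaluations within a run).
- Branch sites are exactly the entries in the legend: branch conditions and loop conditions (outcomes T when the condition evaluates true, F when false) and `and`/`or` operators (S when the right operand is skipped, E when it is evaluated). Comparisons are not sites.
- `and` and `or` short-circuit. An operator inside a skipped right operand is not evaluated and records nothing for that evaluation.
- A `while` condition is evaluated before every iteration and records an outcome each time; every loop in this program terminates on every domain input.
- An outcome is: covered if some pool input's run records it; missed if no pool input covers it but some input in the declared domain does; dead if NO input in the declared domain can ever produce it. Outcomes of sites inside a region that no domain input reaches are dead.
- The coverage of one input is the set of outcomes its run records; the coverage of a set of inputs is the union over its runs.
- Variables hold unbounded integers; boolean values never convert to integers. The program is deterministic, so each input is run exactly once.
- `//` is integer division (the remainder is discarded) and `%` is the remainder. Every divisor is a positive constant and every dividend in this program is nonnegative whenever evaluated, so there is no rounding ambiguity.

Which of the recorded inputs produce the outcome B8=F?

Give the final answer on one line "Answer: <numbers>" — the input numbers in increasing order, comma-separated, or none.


input #1 (h=37): produces B8=F
input #2 (h=42): produces B8=F
input #3 (h=29): does not produce B8=F
input #4 (h=0): does not produce B8=F
Answer: 1, 2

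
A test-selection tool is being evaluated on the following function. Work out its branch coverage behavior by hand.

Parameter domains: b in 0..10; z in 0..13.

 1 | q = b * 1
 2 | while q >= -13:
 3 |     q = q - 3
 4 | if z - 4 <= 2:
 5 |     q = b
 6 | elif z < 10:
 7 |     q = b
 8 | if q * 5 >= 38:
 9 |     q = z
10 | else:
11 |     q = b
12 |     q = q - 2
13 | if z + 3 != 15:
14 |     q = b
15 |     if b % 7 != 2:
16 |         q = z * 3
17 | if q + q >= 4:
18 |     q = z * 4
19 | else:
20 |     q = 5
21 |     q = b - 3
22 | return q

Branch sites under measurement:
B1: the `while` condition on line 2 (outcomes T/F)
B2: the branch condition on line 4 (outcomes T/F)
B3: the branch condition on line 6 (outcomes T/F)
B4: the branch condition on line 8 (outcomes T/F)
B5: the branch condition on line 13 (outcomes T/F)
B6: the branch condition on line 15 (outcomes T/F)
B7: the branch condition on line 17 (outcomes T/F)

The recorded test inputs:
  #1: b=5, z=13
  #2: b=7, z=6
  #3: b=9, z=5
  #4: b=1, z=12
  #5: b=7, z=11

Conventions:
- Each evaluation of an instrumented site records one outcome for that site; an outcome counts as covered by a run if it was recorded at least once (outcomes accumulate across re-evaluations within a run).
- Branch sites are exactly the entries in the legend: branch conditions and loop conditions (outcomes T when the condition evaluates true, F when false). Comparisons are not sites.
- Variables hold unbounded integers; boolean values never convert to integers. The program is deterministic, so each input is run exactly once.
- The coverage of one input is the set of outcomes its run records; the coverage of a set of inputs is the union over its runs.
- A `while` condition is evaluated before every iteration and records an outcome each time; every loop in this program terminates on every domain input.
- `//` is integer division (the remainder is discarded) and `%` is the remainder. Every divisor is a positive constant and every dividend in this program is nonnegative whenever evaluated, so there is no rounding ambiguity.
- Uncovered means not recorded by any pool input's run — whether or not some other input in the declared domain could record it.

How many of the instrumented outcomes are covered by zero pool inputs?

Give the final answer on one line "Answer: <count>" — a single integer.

#1 (b=5, z=13) -> covered: B1=T, B1=F, B2=F, B3=F, B4=F, B5=T, B6=T, B7=T
#2 (b=7, z=6) -> covered: B1=T, B1=F, B2=T, B4=F, B5=T, B6=T, B7=T
#3 (b=9, z=5) -> covered: B1=T, B1=F, B2=T, B4=T, B5=T, B6=F, B7=T
#4 (b=1, z=12) -> covered: B1=T, B1=F, B2=F, B3=F, B4=F, B5=F, B7=F
#5 (b=7, z=11) -> covered: B1=T, B1=F, B2=F, B3=F, B4=F, B5=T, B6=T, B7=T
union over the pool: B1=T, B1=F, B2=T, B2=F, B3=F, B4=T, B4=F, B5=T, B5=F, B6=T, B6=F, B7=T, B7=F
uncovered (1 of 14): B3=T

Answer: 1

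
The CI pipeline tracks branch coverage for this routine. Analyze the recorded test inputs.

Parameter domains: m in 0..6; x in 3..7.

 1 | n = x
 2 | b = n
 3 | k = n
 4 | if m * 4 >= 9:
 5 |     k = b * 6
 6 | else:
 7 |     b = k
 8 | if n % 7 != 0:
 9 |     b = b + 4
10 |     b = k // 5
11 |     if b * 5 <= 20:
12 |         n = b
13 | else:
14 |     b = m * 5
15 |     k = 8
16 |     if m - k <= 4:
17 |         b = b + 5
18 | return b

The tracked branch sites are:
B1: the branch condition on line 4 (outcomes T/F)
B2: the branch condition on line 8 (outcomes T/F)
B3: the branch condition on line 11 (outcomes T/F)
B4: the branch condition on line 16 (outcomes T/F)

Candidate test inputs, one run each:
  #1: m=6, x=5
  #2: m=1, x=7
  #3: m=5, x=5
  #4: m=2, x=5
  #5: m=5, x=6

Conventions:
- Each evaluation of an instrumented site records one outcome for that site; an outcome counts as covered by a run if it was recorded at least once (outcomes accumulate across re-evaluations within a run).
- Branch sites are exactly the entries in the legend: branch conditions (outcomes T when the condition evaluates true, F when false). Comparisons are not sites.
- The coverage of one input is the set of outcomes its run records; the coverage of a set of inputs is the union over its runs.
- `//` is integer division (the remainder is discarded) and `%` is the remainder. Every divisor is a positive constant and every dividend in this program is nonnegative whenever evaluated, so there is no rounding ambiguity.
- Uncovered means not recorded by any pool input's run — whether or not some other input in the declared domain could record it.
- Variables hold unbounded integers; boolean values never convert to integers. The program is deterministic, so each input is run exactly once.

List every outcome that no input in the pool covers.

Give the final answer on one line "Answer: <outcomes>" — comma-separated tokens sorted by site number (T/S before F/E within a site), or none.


#1 (m=6, x=5) -> B1->T, B2->T, B3->F; covered: B1=T, B2=T, B3=F
#2 (m=1, x=7) -> B1->F, B2->F, B4->T; covered: B1=F, B2=F, B4=T
#3 (m=5, x=5) -> B1->T, B2->T, B3->F; covered: B1=T, B2=T, B3=F
#4 (m=2, x=5) -> B1->F, B2->T, B3->T; covered: B1=F, B2=T, B3=T
#5 (m=5, x=6) -> B1->T, B2->T, B3->F; covered: B1=T, B2=T, B3=F
union over the pool: B1=T, B1=F, B2=T, B2=F, B3=T, B3=F, B4=T
uncovered (1 of 8): B4=F
Answer: B4=F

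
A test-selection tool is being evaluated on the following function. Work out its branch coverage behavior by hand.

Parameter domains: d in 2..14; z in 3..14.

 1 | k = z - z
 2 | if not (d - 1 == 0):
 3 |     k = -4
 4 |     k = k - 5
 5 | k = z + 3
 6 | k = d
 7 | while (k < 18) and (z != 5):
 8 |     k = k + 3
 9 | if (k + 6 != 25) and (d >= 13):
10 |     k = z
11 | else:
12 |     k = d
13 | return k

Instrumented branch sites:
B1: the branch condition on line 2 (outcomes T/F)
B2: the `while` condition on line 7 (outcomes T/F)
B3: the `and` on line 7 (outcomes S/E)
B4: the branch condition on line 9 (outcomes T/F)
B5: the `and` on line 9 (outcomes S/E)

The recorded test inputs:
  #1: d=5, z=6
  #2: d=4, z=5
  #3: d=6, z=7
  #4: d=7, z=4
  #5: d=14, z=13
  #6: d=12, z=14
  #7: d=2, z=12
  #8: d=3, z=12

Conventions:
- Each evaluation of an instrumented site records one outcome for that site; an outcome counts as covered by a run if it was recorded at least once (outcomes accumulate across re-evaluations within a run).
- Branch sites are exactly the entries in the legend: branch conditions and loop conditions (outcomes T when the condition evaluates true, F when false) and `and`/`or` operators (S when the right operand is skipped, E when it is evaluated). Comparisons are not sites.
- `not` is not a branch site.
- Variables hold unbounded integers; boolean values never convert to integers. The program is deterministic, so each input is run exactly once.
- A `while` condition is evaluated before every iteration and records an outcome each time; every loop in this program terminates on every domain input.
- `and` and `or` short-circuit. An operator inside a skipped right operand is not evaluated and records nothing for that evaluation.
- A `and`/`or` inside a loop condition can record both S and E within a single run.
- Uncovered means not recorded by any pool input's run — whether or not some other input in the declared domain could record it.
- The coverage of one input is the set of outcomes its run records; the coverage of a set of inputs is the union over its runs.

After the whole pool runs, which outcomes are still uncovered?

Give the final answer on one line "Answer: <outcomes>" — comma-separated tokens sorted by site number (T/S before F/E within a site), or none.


input #1 (d=5, z=6): events B1->T, B3->E, B2->T, B3->E, B2->T, B3->E, B2->T, B3->E, B2->T, B3->E, B2->T, B3->S, B2->F, B5->E, ...; covers B1=T, B2=T, B2=F, B3=S, B3=E, B4=F, B5=E
input #2 (d=4, z=5): events B1->T, B3->E, B2->F, B5->E, B4->F; covers B1=T, B2=F, B3=E, B4=F, B5=E
input #3 (d=6, z=7): events B1->T, B3->E, B2->T, B3->E, B2->T, B3->E, B2->T, B3->E, B2->T, B3->S, B2->F, B5->E, B4->F; covers B1=T, B2=T, B2=F, B3=S, B3=E, B4=F, B5=E
input #4 (d=7, z=4): events B1->T, B3->E, B2->T, B3->E, B2->T, B3->E, B2->T, B3->E, B2->T, B3->S, B2->F, B5->S, B4->F; covers B1=T, B2=T, B2=F, B3=S, B3=E, B4=F, B5=S
input #5 (d=14, z=13): events B1->T, B3->E, B2->T, B3->E, B2->T, B3->S, B2->F, B5->E, B4->T; covers B1=T, B2=T, B2=F, B3=S, B3=E, B4=T, B5=E
input #6 (d=12, z=14): events B1->T, B3->E, B2->T, B3->E, B2->T, B3->S, B2->F, B5->E, B4->F; covers B1=T, B2=T, B2=F, B3=S, B3=E, B4=F, B5=E
input #7 (d=2, z=12): events B1->T, B3->E, B2->T, B3->E, B2->T, B3->E, B2->T, B3->E, B2->T, B3->E, B2->T, B3->E, B2->T, B3->S, ...; covers B1=T, B2=T, B2=F, B3=S, B3=E, B4=F, B5=E
input #8 (d=3, z=12): events B1->T, B3->E, B2->T, B3->E, B2->T, B3->E, B2->T, B3->E, B2->T, B3->E, B2->T, B3->S, B2->F, B5->E, ...; covers B1=T, B2=T, B2=F, B3=S, B3=E, B4=F, B5=E
union over the pool: B1=T, B2=T, B2=F, B3=S, B3=E, B4=T, B4=F, B5=S, B5=E
uncovered (1 of 10): B1=F
Answer: B1=F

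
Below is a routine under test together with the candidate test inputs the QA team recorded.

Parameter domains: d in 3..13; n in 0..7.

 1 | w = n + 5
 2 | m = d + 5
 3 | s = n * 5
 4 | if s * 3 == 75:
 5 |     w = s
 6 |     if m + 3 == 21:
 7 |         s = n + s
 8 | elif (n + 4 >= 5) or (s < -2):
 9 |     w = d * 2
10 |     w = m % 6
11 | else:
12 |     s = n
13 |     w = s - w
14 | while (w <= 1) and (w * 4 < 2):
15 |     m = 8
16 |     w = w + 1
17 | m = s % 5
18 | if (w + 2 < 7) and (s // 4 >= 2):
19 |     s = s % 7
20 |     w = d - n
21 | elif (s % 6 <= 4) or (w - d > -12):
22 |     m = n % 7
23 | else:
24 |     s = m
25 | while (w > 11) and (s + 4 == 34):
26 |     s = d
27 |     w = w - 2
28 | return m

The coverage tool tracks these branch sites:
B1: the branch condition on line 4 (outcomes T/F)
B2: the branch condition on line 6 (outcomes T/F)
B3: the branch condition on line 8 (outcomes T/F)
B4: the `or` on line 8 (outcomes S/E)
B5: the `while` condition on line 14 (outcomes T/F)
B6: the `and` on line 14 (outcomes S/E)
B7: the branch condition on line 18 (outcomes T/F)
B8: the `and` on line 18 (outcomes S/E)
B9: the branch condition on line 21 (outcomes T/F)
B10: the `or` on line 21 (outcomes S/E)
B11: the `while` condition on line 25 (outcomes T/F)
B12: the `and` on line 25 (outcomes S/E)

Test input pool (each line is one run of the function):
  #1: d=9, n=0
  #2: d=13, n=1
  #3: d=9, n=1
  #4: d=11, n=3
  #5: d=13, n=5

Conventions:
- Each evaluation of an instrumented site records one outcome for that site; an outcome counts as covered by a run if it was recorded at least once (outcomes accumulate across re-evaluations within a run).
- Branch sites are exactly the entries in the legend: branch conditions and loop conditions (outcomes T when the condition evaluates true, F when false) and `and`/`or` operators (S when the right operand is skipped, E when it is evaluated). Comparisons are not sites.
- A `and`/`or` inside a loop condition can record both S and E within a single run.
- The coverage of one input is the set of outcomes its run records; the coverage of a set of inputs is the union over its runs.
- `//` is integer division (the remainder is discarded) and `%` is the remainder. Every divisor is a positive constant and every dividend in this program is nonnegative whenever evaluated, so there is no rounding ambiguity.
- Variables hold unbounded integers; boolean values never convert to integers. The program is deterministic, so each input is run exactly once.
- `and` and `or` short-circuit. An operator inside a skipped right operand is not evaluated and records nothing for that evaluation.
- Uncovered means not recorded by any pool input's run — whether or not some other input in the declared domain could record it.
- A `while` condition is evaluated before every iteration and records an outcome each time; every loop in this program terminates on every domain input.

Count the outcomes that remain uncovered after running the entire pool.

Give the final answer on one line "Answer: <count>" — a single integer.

input #1 (d=9, n=0): events B1->F, B4->E, B3->F, B6->E, B5->T, B6->E, B5->T, B6->E, B5->T, B6->E, B5->T, B6->E, B5->T, B6->E, ...; covers B1=F, B3=F, B4=E, B5=T, B5=F, B6=E, B7=F, B8=E, B9=T, B10=S, B11=F, B12=S
input #2 (d=13, n=1): events B1->F, B4->S, B3->T, B6->E, B5->T, B6->E, B5->F, B8->E, B7->F, B10->E, B9->F, B12->S, B11->F; covers B1=F, B3=T, B4=S, B5=T, B5=F, B6=E, B7=F, B8=E, B9=F, B10=E, B11=F, B12=S
input #3 (d=9, n=1): events B1->F, B4->S, B3->T, B6->S, B5->F, B8->E, B7->F, B10->E, B9->T, B12->S, B11->F; covers B1=F, B3=T, B4=S, B5=F, B6=S, B7=F, B8=E, B9=T, B10=E, B11=F, B12=S
input #4 (d=11, n=3): events B1->F, B4->S, B3->T, B6->S, B5->F, B8->E, B7->T, B12->S, B11->F; covers B1=F, B3=T, B4=S, B5=F, B6=S, B7=T, B8=E, B11=F, B12=S
input #5 (d=13, n=5): events B1->T, B2->T, B6->S, B5->F, B8->S, B7->F, B10->S, B9->T, B12->E, B11->T, B12->E, B11->F; covers B1=T, B2=T, B5=F, B6=S, B7=F, B8=S, B9=T, B10=S, B11=T, B11=F, B12=E
union over the pool: B1=T, B1=F, B2=T, B3=T, B3=F, B4=S, B4=E, B5=T, B5=F, B6=S, B6=E, B7=T, B7=F, B8=S, B8=E, B9=T, B9=F, B10=S, B10=E, B11=T, B11=F, B12=S, B12=E
uncovered (1 of 24): B2=F

Answer: 1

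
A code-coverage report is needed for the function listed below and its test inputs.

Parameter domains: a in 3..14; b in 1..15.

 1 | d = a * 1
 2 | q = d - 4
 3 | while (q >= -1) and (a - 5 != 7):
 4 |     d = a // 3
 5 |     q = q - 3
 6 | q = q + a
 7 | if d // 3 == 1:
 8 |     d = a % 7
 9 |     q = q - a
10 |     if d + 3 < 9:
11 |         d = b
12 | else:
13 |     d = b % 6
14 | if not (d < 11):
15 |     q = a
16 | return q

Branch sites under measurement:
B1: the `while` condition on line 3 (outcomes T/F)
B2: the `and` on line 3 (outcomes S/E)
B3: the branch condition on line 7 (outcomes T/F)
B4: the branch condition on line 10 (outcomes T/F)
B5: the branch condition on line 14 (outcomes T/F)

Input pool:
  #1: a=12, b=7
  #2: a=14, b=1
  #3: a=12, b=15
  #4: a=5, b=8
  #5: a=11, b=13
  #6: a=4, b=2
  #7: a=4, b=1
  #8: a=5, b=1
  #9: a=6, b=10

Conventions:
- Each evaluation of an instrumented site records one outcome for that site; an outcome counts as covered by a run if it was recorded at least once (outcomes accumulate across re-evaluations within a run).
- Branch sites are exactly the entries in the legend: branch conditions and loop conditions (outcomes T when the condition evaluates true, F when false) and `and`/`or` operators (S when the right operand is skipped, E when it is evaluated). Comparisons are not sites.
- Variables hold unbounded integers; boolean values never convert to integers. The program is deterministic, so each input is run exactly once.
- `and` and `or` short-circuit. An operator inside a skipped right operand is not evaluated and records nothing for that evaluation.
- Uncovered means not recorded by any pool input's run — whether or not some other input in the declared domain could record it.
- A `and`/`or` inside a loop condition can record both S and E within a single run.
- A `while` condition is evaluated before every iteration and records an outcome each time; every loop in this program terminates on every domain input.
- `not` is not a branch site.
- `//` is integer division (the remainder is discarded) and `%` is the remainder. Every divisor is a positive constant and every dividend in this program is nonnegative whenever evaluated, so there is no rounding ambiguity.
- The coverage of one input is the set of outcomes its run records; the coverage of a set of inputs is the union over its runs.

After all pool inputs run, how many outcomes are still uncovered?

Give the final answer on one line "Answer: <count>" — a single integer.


run #1 (a=12, b=7) runs B2->E, B1->F, B3->F, B5->F; records B1=F, B2=E, B3=F, B5=F
run #2 (a=14, b=1) runs B2->E, B1->T, B2->E, B1->T, B2->E, B1->T, B2->E, B1->T, B2->S, B1->F, B3->T, B4->T, B5->F; records B1=T, B1=F, B2=S, B2=E, B3=T, B4=T, B5=F
run #3 (a=12, b=15) runs B2->E, B1->F, B3->F, B5->F; records B1=F, B2=E, B3=F, B5=F
run #4 (a=5, b=8) runs B2->E, B1->T, B2->S, B1->F, B3->F, B5->F; records B1=T, B1=F, B2=S, B2=E, B3=F, B5=F
run #5 (a=11, b=13) runs B2->E, B1->T, B2->E, B1->T, B2->E, B1->T, B2->S, B1->F, B3->T, B4->T, B5->T; records B1=T, B1=F, B2=S, B2=E, B3=T, B4=T, B5=T
run #6 (a=4, b=2) runs B2->E, B1->T, B2->S, B1->F, B3->F, B5->F; records B1=T, B1=F, B2=S, B2=E, B3=F, B5=F
run #7 (a=4, b=1) runs B2->E, B1->T, B2->S, B1->F, B3->F, B5->F; records B1=T, B1=F, B2=S, B2=E, B3=F, B5=F
run #8 (a=5, b=1) runs B2->E, B1->T, B2->S, B1->F, B3->F, B5->F; records B1=T, B1=F, B2=S, B2=E, B3=F, B5=F
run #9 (a=6, b=10) runs B2->E, B1->T, B2->E, B1->T, B2->S, B1->F, B3->F, B5->F; records B1=T, B1=F, B2=S, B2=E, B3=F, B5=F
union over the pool: B1=T, B1=F, B2=S, B2=E, B3=T, B3=F, B4=T, B5=T, B5=F
uncovered (1 of 10): B4=F
Answer: 1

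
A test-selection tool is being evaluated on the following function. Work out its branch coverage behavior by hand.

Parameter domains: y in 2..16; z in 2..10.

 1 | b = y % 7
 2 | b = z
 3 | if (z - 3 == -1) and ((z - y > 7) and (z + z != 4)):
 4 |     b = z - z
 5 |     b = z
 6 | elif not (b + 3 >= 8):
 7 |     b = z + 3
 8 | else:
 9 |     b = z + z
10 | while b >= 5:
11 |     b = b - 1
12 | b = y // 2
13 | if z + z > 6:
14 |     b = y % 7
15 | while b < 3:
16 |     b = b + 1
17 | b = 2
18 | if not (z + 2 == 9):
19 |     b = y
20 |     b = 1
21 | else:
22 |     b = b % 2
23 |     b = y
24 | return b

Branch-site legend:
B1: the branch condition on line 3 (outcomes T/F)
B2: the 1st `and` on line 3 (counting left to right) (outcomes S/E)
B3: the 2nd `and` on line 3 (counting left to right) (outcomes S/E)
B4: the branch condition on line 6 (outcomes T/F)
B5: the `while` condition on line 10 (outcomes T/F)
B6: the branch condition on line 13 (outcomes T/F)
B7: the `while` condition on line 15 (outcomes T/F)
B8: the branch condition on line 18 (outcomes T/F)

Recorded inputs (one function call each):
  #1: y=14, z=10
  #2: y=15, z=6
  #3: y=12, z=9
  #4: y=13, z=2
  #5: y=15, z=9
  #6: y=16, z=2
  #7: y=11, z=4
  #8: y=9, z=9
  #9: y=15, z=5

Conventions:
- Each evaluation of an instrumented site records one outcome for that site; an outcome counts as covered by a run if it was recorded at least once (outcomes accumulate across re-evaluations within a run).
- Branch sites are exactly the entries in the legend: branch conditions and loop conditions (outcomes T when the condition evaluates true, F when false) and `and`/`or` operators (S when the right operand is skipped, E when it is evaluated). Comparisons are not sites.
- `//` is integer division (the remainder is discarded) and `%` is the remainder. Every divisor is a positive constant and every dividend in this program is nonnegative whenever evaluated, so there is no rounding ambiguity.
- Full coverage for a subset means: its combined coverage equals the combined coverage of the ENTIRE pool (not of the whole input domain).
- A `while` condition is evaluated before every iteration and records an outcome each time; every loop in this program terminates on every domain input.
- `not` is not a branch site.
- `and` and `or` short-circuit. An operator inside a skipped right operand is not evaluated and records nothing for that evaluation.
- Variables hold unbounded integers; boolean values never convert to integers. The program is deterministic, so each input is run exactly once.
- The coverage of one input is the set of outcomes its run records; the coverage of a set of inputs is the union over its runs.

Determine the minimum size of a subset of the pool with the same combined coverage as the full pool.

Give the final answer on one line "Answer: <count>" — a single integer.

test 1 (y=14, z=10) fires B2->S, B1->F, B4->F, B5->T, B5->T, B5->T, B5->T, B5->T, B5->T, B5->T, B5->T, B5->T, B5->T, B5->T, ...; hits B1=F, B2=S, B4=F, B5=T, B5=F, B6=T, B7=T, B7=F, B8=T
test 2 (y=15, z=6) fires B2->S, B1->F, B4->F, B5->T, B5->T, B5->T, B5->T, B5->T, B5->T, B5->T, B5->T, B5->F, B6->T, B7->T, ...; hits B1=F, B2=S, B4=F, B5=T, B5=F, B6=T, B7=T, B7=F, B8=T
test 3 (y=12, z=9) fires B2->S, B1->F, B4->F, B5->T, B5->T, B5->T, B5->T, B5->T, B5->T, B5->T, B5->T, B5->T, B5->T, B5->T, ...; hits B1=F, B2=S, B4=F, B5=T, B5=F, B6=T, B7=F, B8=T
test 4 (y=13, z=2) fires B2->E, B3->S, B1->F, B4->T, B5->T, B5->F, B6->F, B7->F, B8->T; hits B1=F, B2=E, B3=S, B4=T, B5=T, B5=F, B6=F, B7=F, B8=T
test 5 (y=15, z=9) fires B2->S, B1->F, B4->F, B5->T, B5->T, B5->T, B5->T, B5->T, B5->T, B5->T, B5->T, B5->T, B5->T, B5->T, ...; hits B1=F, B2=S, B4=F, B5=T, B5=F, B6=T, B7=T, B7=F, B8=T
test 6 (y=16, z=2) fires B2->E, B3->S, B1->F, B4->T, B5->T, B5->F, B6->F, B7->F, B8->T; hits B1=F, B2=E, B3=S, B4=T, B5=T, B5=F, B6=F, B7=F, B8=T
test 7 (y=11, z=4) fires B2->S, B1->F, B4->T, B5->T, B5->T, B5->T, B5->F, B6->T, B7->F, B8->T; hits B1=F, B2=S, B4=T, B5=T, B5=F, B6=T, B7=F, B8=T
test 8 (y=9, z=9) fires B2->S, B1->F, B4->F, B5->T, B5->T, B5->T, B5->T, B5->T, B5->T, B5->T, B5->T, B5->T, B5->T, B5->T, ...; hits B1=F, B2=S, B4=F, B5=T, B5=F, B6=T, B7=T, B7=F, B8=T
test 9 (y=15, z=5) fires B2->S, B1->F, B4->F, B5->T, B5->T, B5->T, B5->T, B5->T, B5->T, B5->F, B6->T, B7->T, B7->T, B7->F, ...; hits B1=F, B2=S, B4=F, B5=T, B5=F, B6=T, B7=T, B7=F, B8=T
pool-wide coverage (13 outcomes): B1=F, B2=S, B2=E, B3=S, B4=T, B4=F, B5=T, B5=F, B6=T, B6=F, B7=T, B7=F, B8=T
no size-1 subset reaches all 13 outcomes (best union: 9/13)
inputs {1, 4} (size 2) cover everything; no size-2 subset with a lexicographically smaller index list covers all 13

Answer: 2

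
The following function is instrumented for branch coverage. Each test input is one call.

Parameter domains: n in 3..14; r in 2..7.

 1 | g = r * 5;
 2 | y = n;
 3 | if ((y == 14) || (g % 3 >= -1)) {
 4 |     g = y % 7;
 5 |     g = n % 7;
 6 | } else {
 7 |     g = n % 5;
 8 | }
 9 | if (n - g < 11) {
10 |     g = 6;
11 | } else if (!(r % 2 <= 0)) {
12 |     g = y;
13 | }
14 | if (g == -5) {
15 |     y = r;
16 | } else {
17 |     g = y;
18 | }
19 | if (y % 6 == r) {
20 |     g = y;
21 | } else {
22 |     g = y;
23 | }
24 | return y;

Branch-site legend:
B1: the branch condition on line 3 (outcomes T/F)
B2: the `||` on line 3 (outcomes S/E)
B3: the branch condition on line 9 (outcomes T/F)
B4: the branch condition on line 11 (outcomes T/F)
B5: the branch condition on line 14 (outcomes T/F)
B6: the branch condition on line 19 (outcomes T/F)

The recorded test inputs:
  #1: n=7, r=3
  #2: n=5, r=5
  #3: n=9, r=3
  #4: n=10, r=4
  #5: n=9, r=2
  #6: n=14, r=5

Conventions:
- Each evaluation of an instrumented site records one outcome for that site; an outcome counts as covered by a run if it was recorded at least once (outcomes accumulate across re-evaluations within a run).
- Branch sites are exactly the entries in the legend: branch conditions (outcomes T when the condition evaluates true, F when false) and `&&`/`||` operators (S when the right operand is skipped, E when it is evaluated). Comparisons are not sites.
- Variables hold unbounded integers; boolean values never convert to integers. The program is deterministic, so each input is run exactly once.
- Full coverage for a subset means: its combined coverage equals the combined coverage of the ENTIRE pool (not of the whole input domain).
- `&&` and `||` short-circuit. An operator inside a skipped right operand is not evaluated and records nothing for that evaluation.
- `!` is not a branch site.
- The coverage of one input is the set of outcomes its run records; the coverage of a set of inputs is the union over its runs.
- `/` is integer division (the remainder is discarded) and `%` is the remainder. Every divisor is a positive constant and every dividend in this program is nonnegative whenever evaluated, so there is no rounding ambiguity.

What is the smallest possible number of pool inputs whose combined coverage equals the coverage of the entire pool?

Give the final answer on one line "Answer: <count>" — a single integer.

#1 (n=7, r=3) -> covered: B1=T, B2=E, B3=T, B5=F, B6=F
#2 (n=5, r=5) -> covered: B1=T, B2=E, B3=T, B5=F, B6=T
#3 (n=9, r=3) -> covered: B1=T, B2=E, B3=T, B5=F, B6=T
#4 (n=10, r=4) -> covered: B1=T, B2=E, B3=T, B5=F, B6=T
#5 (n=9, r=2) -> covered: B1=T, B2=E, B3=T, B5=F, B6=F
#6 (n=14, r=5) -> covered: B1=T, B2=S, B3=F, B4=T, B5=F, B6=F
the full pool covers 9 outcomes: B1=T, B2=S, B2=E, B3=T, B3=F, B4=T, B5=F, B6=T, B6=F
checked all size-1 subsets: none covers 9 outcomes (max 6/9)
inputs {2, 6} (size 2) cover everything; no size-2 subset with a lexicographically smaller index list covers all 9

Answer: 2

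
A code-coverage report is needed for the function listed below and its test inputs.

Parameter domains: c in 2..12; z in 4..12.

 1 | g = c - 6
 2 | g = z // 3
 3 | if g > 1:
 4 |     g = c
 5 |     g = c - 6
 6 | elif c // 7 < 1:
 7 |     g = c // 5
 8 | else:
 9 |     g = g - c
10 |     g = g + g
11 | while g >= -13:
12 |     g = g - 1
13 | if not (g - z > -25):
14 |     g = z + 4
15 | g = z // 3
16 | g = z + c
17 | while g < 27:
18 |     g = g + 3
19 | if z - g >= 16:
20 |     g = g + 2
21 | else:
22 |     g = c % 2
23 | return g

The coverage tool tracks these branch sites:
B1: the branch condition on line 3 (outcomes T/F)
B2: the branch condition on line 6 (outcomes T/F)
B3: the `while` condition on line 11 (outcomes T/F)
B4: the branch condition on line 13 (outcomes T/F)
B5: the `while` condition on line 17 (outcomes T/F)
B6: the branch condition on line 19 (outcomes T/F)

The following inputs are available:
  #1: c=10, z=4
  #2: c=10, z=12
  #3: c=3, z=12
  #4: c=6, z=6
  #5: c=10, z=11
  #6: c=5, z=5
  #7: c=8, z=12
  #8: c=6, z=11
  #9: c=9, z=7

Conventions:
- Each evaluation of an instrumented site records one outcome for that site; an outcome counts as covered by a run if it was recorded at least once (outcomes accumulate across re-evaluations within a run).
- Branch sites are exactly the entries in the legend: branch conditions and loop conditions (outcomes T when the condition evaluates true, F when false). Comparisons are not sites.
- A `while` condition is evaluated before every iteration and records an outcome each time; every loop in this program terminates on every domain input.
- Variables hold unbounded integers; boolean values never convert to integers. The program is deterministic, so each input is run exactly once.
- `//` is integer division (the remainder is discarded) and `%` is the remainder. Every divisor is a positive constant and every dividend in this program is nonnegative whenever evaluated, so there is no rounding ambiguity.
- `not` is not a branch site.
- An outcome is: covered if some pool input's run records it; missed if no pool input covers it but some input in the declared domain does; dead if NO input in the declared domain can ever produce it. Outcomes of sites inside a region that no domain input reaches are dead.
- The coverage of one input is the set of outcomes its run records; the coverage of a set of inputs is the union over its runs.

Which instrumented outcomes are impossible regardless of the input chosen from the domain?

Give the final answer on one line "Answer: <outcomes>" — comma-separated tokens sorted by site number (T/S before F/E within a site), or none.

running all 99 domain inputs and tallying outcomes:
  B6=T: never recorded by any domain input -> dead
  reachable outcomes have witnesses, e.g. B1=T (e.g. c=2, z=6), B1=F (e.g. c=2, z=4), B2=T (e.g. c=2, z=4), B2=F (e.g. c=7, z=4)

Answer: B6=T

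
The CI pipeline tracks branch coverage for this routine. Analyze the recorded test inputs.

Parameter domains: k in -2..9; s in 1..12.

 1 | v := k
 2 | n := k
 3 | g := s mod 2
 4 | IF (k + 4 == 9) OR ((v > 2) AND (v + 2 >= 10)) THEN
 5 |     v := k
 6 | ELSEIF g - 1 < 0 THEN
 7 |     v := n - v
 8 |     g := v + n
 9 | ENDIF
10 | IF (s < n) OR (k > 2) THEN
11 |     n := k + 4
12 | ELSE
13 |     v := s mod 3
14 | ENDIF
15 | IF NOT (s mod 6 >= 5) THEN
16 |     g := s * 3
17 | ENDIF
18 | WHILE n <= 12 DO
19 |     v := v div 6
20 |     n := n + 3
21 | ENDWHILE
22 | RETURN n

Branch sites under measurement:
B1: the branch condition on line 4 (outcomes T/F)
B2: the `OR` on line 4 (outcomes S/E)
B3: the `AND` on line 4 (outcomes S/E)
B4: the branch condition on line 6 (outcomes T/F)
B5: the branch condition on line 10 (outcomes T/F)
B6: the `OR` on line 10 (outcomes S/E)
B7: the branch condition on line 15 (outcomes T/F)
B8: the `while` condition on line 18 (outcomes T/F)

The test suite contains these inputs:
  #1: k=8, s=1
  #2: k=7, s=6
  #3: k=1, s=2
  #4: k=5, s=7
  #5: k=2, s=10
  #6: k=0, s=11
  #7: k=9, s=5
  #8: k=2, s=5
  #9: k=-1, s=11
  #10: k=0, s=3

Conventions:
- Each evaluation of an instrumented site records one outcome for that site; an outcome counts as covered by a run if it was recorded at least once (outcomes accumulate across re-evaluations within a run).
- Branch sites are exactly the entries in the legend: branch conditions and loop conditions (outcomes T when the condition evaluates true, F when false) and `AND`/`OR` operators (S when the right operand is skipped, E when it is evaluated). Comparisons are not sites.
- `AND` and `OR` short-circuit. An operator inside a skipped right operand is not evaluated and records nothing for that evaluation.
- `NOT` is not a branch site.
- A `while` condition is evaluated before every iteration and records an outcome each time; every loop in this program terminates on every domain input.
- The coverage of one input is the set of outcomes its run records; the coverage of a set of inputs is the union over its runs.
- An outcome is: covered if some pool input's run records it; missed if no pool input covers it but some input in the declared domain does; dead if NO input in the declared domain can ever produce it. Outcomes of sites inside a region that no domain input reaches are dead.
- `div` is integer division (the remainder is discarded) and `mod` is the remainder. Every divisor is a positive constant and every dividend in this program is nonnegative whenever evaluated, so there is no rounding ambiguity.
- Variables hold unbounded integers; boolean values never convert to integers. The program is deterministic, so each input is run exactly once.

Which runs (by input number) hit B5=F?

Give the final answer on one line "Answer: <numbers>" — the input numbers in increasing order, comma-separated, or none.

input #1 (k=8, s=1): never hits B5=F
input #2 (k=7, s=6): never hits B5=F
input #3 (k=1, s=2): hits B5=F
input #4 (k=5, s=7): never hits B5=F
input #5 (k=2, s=10): hits B5=F
input #6 (k=0, s=11): hits B5=F
input #7 (k=9, s=5): never hits B5=F
input #8 (k=2, s=5): hits B5=F
input #9 (k=-1, s=11): hits B5=F
input #10 (k=0, s=3): hits B5=F

Answer: 3, 5, 6, 8, 9, 10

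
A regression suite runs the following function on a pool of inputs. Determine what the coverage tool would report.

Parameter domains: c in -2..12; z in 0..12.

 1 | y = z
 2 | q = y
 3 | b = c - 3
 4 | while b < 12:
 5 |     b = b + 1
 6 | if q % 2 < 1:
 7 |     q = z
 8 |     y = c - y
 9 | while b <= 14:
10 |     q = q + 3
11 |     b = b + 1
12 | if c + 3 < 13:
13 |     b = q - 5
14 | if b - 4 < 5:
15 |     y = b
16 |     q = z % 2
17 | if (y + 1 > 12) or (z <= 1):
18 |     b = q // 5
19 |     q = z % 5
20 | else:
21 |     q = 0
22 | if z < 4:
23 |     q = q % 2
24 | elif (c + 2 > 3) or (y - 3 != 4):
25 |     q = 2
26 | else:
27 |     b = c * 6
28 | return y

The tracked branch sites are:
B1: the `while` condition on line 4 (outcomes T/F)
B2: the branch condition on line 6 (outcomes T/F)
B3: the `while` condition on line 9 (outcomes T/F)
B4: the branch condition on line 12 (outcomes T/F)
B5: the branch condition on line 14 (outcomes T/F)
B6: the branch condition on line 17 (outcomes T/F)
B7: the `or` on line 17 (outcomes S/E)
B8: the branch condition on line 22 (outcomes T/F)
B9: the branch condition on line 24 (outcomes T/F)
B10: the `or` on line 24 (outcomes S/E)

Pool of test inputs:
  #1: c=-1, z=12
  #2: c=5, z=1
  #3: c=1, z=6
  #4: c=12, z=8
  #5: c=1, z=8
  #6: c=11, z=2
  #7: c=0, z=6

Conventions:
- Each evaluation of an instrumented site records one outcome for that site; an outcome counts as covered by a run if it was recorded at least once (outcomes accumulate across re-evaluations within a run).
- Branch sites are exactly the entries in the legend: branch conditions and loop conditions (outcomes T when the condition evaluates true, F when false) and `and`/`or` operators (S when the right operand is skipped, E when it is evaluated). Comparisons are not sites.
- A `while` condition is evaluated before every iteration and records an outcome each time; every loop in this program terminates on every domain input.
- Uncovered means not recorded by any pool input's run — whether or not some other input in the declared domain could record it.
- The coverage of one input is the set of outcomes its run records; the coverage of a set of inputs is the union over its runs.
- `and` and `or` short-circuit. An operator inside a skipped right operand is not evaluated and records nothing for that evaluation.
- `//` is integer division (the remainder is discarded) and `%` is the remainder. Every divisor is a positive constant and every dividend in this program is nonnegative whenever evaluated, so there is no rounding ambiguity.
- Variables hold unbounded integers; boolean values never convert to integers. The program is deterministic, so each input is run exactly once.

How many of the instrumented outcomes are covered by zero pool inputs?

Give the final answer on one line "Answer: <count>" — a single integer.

input #1, c=-1, z=12: events B1->T, B1->T, B1->T, B1->T, B1->T, B1->T, B1->T, B1->T, B1->T, B1->T, B1->T, B1->T, B1->T, B1->T, ...; outcomes B1=T, B1=F, B2=T, B3=T, B3=F, B4=T, B5=F, B6=F, B7=E, B8=F, B9=T, B10=E
input #2, c=5, z=1: events B1->T, B1->T, B1->T, B1->T, B1->T, B1->T, B1->T, B1->T, B1->T, B1->T, B1->F, B2->F, B3->T, B3->T, ...; outcomes B1=T, B1=F, B2=F, B3=T, B3=F, B4=T, B5=T, B6=T, B7=E, B8=T
input #3, c=1, z=6: events B1->T, B1->T, B1->T, B1->T, B1->T, B1->T, B1->T, B1->T, B1->T, B1->T, B1->T, B1->T, B1->T, B1->T, ...; outcomes B1=T, B1=F, B2=T, B3=T, B3=F, B4=T, B5=F, B6=F, B7=E, B8=F, B9=T, B10=E
input #4, c=12, z=8: events B1->T, B1->T, B1->T, B1->F, B2->T, B3->T, B3->T, B3->T, B3->F, B4->F, B5->F, B7->E, B6->F, B8->F, ...; outcomes B1=T, B1=F, B2=T, B3=T, B3=F, B4=F, B5=F, B6=F, B7=E, B8=F, B9=T, B10=S
input #5, c=1, z=8: events B1->T, B1->T, B1->T, B1->T, B1->T, B1->T, B1->T, B1->T, B1->T, B1->T, B1->T, B1->T, B1->T, B1->T, ...; outcomes B1=T, B1=F, B2=T, B3=T, B3=F, B4=T, B5=F, B6=F, B7=E, B8=F, B9=T, B10=E
input #6, c=11, z=2: events B1->T, B1->T, B1->T, B1->T, B1->F, B2->T, B3->T, B3->T, B3->T, B3->F, B4->F, B5->F, B7->E, B6->F, ...; outcomes B1=T, B1=F, B2=T, B3=T, B3=F, B4=F, B5=F, B6=F, B7=E, B8=T
input #7, c=0, z=6: events B1->T, B1->T, B1->T, B1->T, B1->T, B1->T, B1->T, B1->T, B1->T, B1->T, B1->T, B1->T, B1->T, B1->T, ...; outcomes B1=T, B1=F, B2=T, B3=T, B3=F, B4=T, B5=F, B6=F, B7=E, B8=F, B9=T, B10=E
union over the pool: B1=T, B1=F, B2=T, B2=F, B3=T, B3=F, B4=T, B4=F, B5=T, B5=F, B6=T, B6=F, B7=E, B8=T, B8=F, B9=T, B10=S, B10=E
uncovered (2 of 20): B7=S, B9=F

Answer: 2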